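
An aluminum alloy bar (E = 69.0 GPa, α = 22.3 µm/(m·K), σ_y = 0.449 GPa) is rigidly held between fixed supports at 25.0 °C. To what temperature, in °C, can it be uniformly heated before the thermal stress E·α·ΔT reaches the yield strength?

σ_y = 0.449 GPa = 449.0 MPa.
E·α·ΔT = 449.0 MPa ⇒ ΔT = 449.0 / (69.00×10³ × 22.3×10⁻⁶) = 291.8 K.
T = 25.0 + 291.8 = 316.8 °C.

317 °C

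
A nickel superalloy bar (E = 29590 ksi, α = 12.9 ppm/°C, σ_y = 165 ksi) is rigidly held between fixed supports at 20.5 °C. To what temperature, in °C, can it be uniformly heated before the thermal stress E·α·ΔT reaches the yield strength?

453 °C

E = 29590 ksi = 204.0 GPa.
σ_y = 165 ksi = 1138 MPa.
E·α·ΔT = 1138 MPa ⇒ ΔT = 1138 / (204.0×10³ × 12.9×10⁻⁶) = 432.3 K.
T = 20.5 + 432.3 = 452.8 °C.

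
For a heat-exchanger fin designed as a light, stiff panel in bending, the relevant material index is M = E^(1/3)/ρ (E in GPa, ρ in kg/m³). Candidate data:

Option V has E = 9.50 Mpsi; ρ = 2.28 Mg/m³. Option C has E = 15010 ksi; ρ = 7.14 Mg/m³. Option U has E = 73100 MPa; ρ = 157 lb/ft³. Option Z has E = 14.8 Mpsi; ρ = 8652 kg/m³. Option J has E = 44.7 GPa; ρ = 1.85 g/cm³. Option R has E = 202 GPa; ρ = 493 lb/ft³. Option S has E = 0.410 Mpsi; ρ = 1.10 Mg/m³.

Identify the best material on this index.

option J

Normalizing units and computing the index:
  option V: E = 65.50 GPa, ρ = 2280 kg/m³
  option C: E = 103.5 GPa, ρ = 7140 kg/m³
  option U: E = 73.10 GPa, ρ = 2515 kg/m³
  option Z: E = 102.0 GPa, ρ = 8652 kg/m³
  option J: E = 44.70 GPa, ρ = 1850 kg/m³
  option R: E = 202.0 GPa, ρ = 7897 kg/m³
  option S: E = 2.827 GPa, ρ = 1100 kg/m³
  option J: M = 1.92×10⁻³
  option V: M = 1.77×10⁻³
  option U: M = 1.66×10⁻³
  option S: M = 1.29×10⁻³
  option R: M = 0.743×10⁻³
  option C: M = 0.658×10⁻³
  option Z: M = 0.540×10⁻³
Option J ranks first.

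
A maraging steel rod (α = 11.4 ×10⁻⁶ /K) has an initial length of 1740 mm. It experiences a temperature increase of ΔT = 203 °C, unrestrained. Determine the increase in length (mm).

ΔL = α·L₀·ΔT = 11.4×10⁻⁶ × 1740 mm × 203.0 K = 4.03 mm.

4.03 mm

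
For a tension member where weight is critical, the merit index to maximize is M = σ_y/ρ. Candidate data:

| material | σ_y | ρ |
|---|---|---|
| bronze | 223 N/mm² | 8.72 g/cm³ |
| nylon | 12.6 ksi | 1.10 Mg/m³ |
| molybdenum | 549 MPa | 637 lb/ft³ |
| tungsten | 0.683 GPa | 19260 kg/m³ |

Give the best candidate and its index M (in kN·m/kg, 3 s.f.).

nylon, M = 79.0 kN·m/kg

Convert each candidate to consistent units, then evaluate M:
  bronze: σ_y = 223.0 MPa, ρ = 8720 kg/m³
  nylon: σ_y = 86.87 MPa, ρ = 1100 kg/m³
  molybdenum: σ_y = 549.0 MPa, ρ = 10200 kg/m³
  tungsten: σ_y = 683.0 MPa, ρ = 19260 kg/m³
  nylon: M = 79.0 kN·m/kg
  molybdenum: M = 53.8 kN·m/kg
  tungsten: M = 35.5 kN·m/kg
  bronze: M = 25.6 kN·m/kg
Highest index: nylon.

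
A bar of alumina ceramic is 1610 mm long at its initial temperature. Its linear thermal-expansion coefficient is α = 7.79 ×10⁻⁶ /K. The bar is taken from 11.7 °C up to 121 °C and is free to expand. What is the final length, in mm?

1611.4 mm

ΔT = 121 − 11.7 = 109.3 K.
ΔL = α·L₀·ΔT = 7.79×10⁻⁶ × 1610 mm × 109.3 K = 1.37 mm.
L = L₀ + ΔL = 1610 + 1.37 = 1611.4 mm.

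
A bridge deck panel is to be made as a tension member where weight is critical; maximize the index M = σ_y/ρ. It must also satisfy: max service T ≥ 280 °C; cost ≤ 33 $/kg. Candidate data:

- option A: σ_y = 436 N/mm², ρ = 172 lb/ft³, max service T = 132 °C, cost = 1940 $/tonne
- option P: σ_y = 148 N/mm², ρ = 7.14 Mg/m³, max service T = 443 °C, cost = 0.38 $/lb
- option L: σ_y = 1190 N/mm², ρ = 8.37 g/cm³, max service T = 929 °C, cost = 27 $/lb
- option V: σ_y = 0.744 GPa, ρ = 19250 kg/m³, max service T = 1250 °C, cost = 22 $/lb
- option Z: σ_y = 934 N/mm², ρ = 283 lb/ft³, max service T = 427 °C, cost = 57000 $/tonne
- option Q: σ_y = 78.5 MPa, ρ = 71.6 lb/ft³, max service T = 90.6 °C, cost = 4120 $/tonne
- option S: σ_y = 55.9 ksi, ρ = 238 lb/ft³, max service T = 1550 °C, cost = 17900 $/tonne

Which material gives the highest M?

option S

Screen on constraints: max service T ≥ 280 °C; cost ≤ 33 $/kg. Survivors: option P, option S.
In SI units:
  option P: σ_y = 148.0 MPa, ρ = 7140 kg/m³
  option S: σ_y = 385.4 MPa, ρ = 3812 kg/m³
  option S: M = 101 kN·m/kg
  option P: M = 20.7 kN·m/kg
The maximum is for option S.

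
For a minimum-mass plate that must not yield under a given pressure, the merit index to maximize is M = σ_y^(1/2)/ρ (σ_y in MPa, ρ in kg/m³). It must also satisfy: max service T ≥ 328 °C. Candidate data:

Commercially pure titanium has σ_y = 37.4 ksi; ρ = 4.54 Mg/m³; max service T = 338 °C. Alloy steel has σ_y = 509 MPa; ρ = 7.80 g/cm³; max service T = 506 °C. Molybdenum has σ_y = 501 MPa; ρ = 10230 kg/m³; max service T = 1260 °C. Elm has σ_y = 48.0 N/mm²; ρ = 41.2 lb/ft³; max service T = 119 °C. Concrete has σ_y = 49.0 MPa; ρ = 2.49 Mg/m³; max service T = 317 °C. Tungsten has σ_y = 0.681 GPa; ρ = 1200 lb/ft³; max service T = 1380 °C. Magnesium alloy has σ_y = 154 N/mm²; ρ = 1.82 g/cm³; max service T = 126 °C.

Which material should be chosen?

commercially pure titanium

Screen on constraints: max service T ≥ 328 °C. Survivors: commercially pure titanium, alloy steel, molybdenum, tungsten.
Putting every candidate on a common basis:
  commercially pure titanium: σ_y = 257.9 MPa, ρ = 4540 kg/m³
  alloy steel: σ_y = 509.0 MPa, ρ = 7800 kg/m³
  molybdenum: σ_y = 501.0 MPa, ρ = 10230 kg/m³
  tungsten: σ_y = 681.0 MPa, ρ = 19220 kg/m³
  commercially pure titanium: M = 3.54×10⁻³
  alloy steel: M = 2.89×10⁻³
  molybdenum: M = 2.19×10⁻³
  tungsten: M = 1.36×10⁻³
The maximum is for commercially pure titanium.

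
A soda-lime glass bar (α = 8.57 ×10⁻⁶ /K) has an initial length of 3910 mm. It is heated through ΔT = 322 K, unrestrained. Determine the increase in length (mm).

10.8 mm

ΔL = α·L₀·ΔT = 8.57×10⁻⁶ × 3910 mm × 322.0 K = 10.8 mm.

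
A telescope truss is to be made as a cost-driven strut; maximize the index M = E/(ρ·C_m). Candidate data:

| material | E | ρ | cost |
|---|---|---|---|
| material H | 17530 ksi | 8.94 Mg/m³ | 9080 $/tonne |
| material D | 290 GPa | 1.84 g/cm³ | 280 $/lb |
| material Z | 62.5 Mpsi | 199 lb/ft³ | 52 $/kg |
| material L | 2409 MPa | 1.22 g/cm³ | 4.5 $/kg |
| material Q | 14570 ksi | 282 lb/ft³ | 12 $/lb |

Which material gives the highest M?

Convert each candidate to consistent units, then evaluate M:
  material H: E = 120.9 GPa, ρ = 8940 kg/m³, cost = 9.080 $/kg
  material D: E = 290.0 GPa, ρ = 1840 kg/m³, cost = 617.3 $/kg
  material Z: E = 430.9 GPa, ρ = 3188 kg/m³, cost = 52.00 $/kg
  material L: E = 2.409 GPa, ρ = 1220 kg/m³, cost = 4.500 $/kg
  material Q: E = 100.5 GPa, ρ = 4517 kg/m³, cost = 26.46 $/kg
  material Z: M = 2.60 MN·m per $
  material H: M = 1.49 MN·m per $
  material Q: M = 0.841 MN·m per $
  material L: M = 0.439 MN·m per $
  material D: M = 0.255 MN·m per $
Highest index: material Z.

material Z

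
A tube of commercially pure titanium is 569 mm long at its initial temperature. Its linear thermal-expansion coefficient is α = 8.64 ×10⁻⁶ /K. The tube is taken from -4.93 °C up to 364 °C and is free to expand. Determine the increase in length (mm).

1.81 mm

ΔT = 364 − (-4.93) = 368.9 K.
ΔL = α·L₀·ΔT = 8.64×10⁻⁶ × 569 mm × 368.9 K = 1.81 mm.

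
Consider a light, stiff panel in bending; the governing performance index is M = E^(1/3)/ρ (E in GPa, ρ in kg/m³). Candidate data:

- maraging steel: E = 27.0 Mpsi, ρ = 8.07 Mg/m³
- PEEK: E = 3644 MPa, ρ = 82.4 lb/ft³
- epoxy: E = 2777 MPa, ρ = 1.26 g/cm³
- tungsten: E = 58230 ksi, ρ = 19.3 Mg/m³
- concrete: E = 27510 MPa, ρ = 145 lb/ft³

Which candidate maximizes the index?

concrete

Putting every candidate on a common basis:
  maraging steel: E = 186.2 GPa, ρ = 8070 kg/m³
  PEEK: E = 3.644 GPa, ρ = 1320 kg/m³
  epoxy: E = 2.777 GPa, ρ = 1260 kg/m³
  tungsten: E = 401.5 GPa, ρ = 19300 kg/m³
  concrete: E = 27.51 GPa, ρ = 2323 kg/m³
  concrete: M = 1.30×10⁻³
  PEEK: M = 1.17×10⁻³
  epoxy: M = 1.12×10⁻³
  maraging steel: M = 0.708×10⁻³
  tungsten: M = 0.382×10⁻³
The maximum is for concrete.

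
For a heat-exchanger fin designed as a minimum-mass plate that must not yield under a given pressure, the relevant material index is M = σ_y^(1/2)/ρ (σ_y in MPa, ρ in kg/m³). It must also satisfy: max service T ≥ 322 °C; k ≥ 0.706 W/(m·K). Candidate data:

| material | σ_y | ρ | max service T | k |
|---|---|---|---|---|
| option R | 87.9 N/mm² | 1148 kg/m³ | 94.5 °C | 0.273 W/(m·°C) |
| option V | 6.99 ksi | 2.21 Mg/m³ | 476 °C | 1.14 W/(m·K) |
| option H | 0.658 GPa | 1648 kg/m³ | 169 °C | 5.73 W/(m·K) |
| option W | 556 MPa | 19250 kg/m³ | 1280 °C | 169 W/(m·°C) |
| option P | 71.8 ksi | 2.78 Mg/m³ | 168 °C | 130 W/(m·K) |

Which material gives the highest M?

option V

Screen on constraints: max service T ≥ 322 °C; k ≥ 0.706 W/(m·K). Survivors: option V, option W.
Putting every candidate on a common basis:
  option V: σ_y = 48.19 MPa, ρ = 2210 kg/m³
  option W: σ_y = 556.0 MPa, ρ = 19250 kg/m³
  option V: M = 3.14×10⁻³
  option W: M = 1.22×10⁻³
Highest index: option V.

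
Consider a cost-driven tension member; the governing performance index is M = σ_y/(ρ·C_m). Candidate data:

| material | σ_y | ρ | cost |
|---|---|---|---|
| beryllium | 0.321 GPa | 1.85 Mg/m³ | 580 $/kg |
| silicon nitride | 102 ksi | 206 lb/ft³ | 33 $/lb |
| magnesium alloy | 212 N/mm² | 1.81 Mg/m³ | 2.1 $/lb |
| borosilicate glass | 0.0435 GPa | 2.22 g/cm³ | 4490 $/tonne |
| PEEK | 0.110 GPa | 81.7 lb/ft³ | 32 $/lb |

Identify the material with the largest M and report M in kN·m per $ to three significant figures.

Putting every candidate on a common basis:
  beryllium: σ_y = 321.0 MPa, ρ = 1850 kg/m³, cost = 580.0 $/kg
  silicon nitride: σ_y = 703.3 MPa, ρ = 3300 kg/m³, cost = 72.75 $/kg
  magnesium alloy: σ_y = 212.0 MPa, ρ = 1810 kg/m³, cost = 4.630 $/kg
  borosilicate glass: σ_y = 43.50 MPa, ρ = 2220 kg/m³, cost = 4.490 $/kg
  PEEK: σ_y = 110.0 MPa, ρ = 1309 kg/m³, cost = 70.55 $/kg
  magnesium alloy: M = 25.3 kN·m per $
  borosilicate glass: M = 4.36 kN·m per $
  silicon nitride: M = 2.93 kN·m per $
  PEEK: M = 1.19 kN·m per $
  beryllium: M = 0.299 kN·m per $
The maximum is for magnesium alloy.

magnesium alloy, M = 25.3 kN·m per $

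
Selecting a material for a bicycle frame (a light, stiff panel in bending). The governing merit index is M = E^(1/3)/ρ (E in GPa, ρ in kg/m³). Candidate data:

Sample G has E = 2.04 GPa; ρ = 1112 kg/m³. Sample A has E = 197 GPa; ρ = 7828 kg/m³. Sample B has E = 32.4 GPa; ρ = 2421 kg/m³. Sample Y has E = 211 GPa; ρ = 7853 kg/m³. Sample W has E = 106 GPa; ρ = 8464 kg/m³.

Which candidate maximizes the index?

Computing M directly (units already consistent):
  sample B: M = 1.32×10⁻³
  sample G: M = 1.14×10⁻³
  sample Y: M = 0.758×10⁻³
  sample A: M = 0.743×10⁻³
  sample W: M = 0.559×10⁻³
Sample B has the largest M.

sample B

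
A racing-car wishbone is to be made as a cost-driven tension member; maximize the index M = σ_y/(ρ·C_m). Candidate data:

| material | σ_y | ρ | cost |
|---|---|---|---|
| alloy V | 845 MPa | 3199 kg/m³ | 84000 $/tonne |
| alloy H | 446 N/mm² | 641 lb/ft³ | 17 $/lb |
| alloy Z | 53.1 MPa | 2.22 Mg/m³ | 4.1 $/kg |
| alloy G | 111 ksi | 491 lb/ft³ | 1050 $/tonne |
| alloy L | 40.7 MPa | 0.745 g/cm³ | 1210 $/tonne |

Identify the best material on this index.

alloy G

Normalizing units and computing the index:
  alloy V: σ_y = 845.0 MPa, ρ = 3199 kg/m³, cost = 84.00 $/kg
  alloy H: σ_y = 446.0 MPa, ρ = 10270 kg/m³, cost = 37.48 $/kg
  alloy Z: σ_y = 53.10 MPa, ρ = 2220 kg/m³, cost = 4.100 $/kg
  alloy G: σ_y = 765.3 MPa, ρ = 7865 kg/m³, cost = 1.050 $/kg
  alloy L: σ_y = 40.70 MPa, ρ = 745.0 kg/m³, cost = 1.210 $/kg
  alloy G: M = 92.7 kN·m per $
  alloy L: M = 45.1 kN·m per $
  alloy Z: M = 5.83 kN·m per $
  alloy V: M = 3.14 kN·m per $
  alloy H: M = 1.16 kN·m per $
Highest index: alloy G.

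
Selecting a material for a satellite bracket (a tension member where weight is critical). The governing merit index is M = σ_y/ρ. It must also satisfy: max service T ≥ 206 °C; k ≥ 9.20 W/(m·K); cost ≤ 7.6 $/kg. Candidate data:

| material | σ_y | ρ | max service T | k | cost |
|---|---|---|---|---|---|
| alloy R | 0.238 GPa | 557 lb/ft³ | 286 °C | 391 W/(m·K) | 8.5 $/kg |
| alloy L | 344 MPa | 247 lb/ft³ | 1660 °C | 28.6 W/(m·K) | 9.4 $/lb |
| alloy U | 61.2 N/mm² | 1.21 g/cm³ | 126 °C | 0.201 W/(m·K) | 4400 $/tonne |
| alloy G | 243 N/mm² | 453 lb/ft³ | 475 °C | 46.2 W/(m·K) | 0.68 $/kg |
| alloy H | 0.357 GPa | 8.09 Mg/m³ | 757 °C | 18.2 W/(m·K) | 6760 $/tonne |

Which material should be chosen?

alloy H

Screen on constraints: max service T ≥ 206 °C; k ≥ 9.20 W/(m·K); cost ≤ 7.6 $/kg. Survivors: alloy G, alloy H.
Putting every candidate on a common basis:
  alloy G: σ_y = 243.0 MPa, ρ = 7256 kg/m³
  alloy H: σ_y = 357.0 MPa, ρ = 8090 kg/m³
  alloy H: M = 44.1 kN·m/kg
  alloy G: M = 33.5 kN·m/kg
The maximum is for alloy H.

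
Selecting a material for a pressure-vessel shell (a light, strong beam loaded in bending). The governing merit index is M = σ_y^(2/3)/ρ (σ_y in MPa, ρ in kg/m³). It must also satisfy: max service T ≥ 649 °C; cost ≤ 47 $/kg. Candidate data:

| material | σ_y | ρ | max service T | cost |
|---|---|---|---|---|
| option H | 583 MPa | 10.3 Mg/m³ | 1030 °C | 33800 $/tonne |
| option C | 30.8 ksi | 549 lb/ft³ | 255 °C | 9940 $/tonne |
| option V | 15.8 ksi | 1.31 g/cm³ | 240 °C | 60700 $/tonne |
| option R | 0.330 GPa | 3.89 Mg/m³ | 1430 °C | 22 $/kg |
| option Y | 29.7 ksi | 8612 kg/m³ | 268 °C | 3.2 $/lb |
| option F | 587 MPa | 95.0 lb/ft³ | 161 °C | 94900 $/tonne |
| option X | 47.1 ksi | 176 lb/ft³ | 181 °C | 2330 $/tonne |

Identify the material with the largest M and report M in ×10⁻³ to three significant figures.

option R, M = 12.3×10⁻³

Screen on constraints: max service T ≥ 649 °C; cost ≤ 47 $/kg. Survivors: option H, option R.
Convert each candidate to consistent units, then evaluate M:
  option H: σ_y = 583.0 MPa, ρ = 10300 kg/m³
  option R: σ_y = 330.0 MPa, ρ = 3890 kg/m³
  option R: M = 12.3×10⁻³
  option H: M = 6.78×10⁻³
Highest index: option R.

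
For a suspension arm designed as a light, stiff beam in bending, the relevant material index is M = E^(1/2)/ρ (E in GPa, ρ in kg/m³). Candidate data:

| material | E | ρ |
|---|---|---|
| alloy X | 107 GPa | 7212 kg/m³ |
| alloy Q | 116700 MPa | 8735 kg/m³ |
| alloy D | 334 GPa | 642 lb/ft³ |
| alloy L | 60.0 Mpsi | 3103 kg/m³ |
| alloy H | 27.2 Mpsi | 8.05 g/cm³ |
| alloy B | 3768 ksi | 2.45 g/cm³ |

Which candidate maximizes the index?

alloy L

Convert each candidate to consistent units, then evaluate M:
  alloy X: E = 107.0 GPa, ρ = 7212 kg/m³
  alloy Q: E = 116.7 GPa, ρ = 8735 kg/m³
  alloy D: E = 334.0 GPa, ρ = 10280 kg/m³
  alloy L: E = 413.7 GPa, ρ = 3103 kg/m³
  alloy H: E = 187.5 GPa, ρ = 8050 kg/m³
  alloy B: E = 25.98 GPa, ρ = 2450 kg/m³
  alloy L: M = 6.55×10⁻³
  alloy B: M = 2.08×10⁻³
  alloy D: M = 1.78×10⁻³
  alloy H: M = 1.70×10⁻³
  alloy X: M = 1.43×10⁻³
  alloy Q: M = 1.24×10⁻³
Highest index: alloy L.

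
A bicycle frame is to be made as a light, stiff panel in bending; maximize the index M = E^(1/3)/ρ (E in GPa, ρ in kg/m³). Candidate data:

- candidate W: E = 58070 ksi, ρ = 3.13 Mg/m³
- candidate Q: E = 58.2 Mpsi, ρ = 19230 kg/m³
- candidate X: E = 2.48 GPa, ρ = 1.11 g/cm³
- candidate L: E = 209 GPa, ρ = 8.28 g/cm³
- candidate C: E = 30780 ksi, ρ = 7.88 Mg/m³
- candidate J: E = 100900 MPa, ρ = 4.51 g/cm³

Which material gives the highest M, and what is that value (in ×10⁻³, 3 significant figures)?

Putting every candidate on a common basis:
  candidate W: E = 400.4 GPa, ρ = 3130 kg/m³
  candidate Q: E = 401.3 GPa, ρ = 19230 kg/m³
  candidate X: E = 2.480 GPa, ρ = 1110 kg/m³
  candidate L: E = 209.0 GPa, ρ = 8280 kg/m³
  candidate C: E = 212.2 GPa, ρ = 7880 kg/m³
  candidate J: E = 100.9 GPa, ρ = 4510 kg/m³
  candidate W: M = 2.35×10⁻³
  candidate X: M = 1.22×10⁻³
  candidate J: M = 1.03×10⁻³
  candidate C: M = 0.757×10⁻³
  candidate L: M = 0.717×10⁻³
  candidate Q: M = 0.384×10⁻³
Candidate W has the largest M.

candidate W, M = 2.35×10⁻³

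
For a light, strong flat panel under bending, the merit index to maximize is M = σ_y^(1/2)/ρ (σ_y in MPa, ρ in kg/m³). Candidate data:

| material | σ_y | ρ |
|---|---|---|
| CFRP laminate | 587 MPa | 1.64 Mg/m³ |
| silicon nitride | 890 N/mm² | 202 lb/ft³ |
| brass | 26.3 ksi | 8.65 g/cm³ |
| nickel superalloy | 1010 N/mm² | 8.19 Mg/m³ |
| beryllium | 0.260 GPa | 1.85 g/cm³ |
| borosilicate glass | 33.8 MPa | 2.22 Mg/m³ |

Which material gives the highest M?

CFRP laminate

Putting every candidate on a common basis:
  CFRP laminate: σ_y = 587.0 MPa, ρ = 1640 kg/m³
  silicon nitride: σ_y = 890.0 MPa, ρ = 3236 kg/m³
  brass: σ_y = 181.3 MPa, ρ = 8650 kg/m³
  nickel superalloy: σ_y = 1010 MPa, ρ = 8190 kg/m³
  beryllium: σ_y = 260.0 MPa, ρ = 1850 kg/m³
  borosilicate glass: σ_y = 33.80 MPa, ρ = 2220 kg/m³
  CFRP laminate: M = 14.8×10⁻³
  silicon nitride: M = 9.22×10⁻³
  beryllium: M = 8.72×10⁻³
  nickel superalloy: M = 3.88×10⁻³
  borosilicate glass: M = 2.62×10⁻³
  brass: M = 1.56×10⁻³
CFRP laminate ranks first.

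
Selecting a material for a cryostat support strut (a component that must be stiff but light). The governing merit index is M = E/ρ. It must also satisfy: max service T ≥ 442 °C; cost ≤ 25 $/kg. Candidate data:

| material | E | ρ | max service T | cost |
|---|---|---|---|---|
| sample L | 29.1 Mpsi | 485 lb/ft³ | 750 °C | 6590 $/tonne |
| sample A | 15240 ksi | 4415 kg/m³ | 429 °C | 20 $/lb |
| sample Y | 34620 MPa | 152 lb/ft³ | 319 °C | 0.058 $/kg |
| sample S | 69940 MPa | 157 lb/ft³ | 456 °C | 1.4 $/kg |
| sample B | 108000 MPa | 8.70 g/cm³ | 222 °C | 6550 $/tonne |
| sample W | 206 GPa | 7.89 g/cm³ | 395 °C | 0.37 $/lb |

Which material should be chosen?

sample S

Screen on constraints: max service T ≥ 442 °C; cost ≤ 25 $/kg. Survivors: sample L, sample S.
After converting to SI:
  sample L: E = 200.6 GPa, ρ = 7769 kg/m³
  sample S: E = 69.94 GPa, ρ = 2515 kg/m³
  sample S: M = 27.8 MN·m/kg
  sample L: M = 25.8 MN·m/kg
Highest index: sample S.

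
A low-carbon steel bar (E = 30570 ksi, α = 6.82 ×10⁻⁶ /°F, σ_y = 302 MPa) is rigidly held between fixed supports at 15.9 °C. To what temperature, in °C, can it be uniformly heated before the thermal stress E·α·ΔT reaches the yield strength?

133 °C

E = 30570 ksi = 210.8 GPa.
α = 6.82×10⁻⁶/°F × 9/5 = 12.3×10⁻⁶/K.
E·α·ΔT = 302.0 MPa ⇒ ΔT = 302.0 / (210.8×10³ × 12.3×10⁻⁶) = 116.7 K.
T = 15.9 + 116.7 = 132.6 °C.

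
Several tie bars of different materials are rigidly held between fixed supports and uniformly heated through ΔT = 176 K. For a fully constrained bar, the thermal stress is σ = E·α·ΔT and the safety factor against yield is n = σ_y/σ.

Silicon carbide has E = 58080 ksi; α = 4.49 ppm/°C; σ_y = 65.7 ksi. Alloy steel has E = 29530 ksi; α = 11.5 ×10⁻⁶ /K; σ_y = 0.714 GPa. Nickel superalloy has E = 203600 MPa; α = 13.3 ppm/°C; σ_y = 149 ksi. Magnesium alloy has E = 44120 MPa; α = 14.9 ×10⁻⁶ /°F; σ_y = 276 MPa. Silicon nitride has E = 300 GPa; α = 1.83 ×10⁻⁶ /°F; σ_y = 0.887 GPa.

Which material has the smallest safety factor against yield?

Converting E to GPa, α to ×10⁻⁶/K, σ_y to MPa, then σ and n for each:
  silicon carbide: E = 400.4, α = 4.49, σ_y = 453.0 → σ = 316 MPa, n = 1.43
  alloy steel: E = 203.6, α = 11.5, σ_y = 714.0 → σ = 412 MPa, n = 1.73
  nickel superalloy: E = 203.6, α = 13.3, σ_y = 1027 → σ = 477 MPa, n = 2.16
  magnesium alloy: E = 44.12, α = 26.8, σ_y = 276.0 → σ = 208 MPa, n = 1.33
  silicon nitride: E = 300.0, α = 3.29, σ_y = 887.0 → σ = 174 MPa, n = 5.10
Magnesium alloy has the lowest safety factor, n = 1.33.

magnesium alloy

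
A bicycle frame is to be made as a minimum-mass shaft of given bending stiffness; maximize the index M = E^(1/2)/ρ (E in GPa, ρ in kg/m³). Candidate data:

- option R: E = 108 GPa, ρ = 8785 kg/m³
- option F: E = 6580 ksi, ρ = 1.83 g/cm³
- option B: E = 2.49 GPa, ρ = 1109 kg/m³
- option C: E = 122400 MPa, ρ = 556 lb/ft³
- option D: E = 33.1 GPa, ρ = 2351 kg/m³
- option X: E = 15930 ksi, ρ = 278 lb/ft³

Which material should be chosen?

option F

Convert each candidate to consistent units, then evaluate M:
  option R: E = 108.0 GPa, ρ = 8785 kg/m³
  option F: E = 45.37 GPa, ρ = 1830 kg/m³
  option B: E = 2.490 GPa, ρ = 1109 kg/m³
  option C: E = 122.4 GPa, ρ = 8906 kg/m³
  option D: E = 33.10 GPa, ρ = 2351 kg/m³
  option X: E = 109.8 GPa, ρ = 4453 kg/m³
  option F: M = 3.68×10⁻³
  option D: M = 2.45×10⁻³
  option X: M = 2.35×10⁻³
  option B: M = 1.42×10⁻³
  option C: M = 1.24×10⁻³
  option R: M = 1.18×10⁻³
The maximum is for option F.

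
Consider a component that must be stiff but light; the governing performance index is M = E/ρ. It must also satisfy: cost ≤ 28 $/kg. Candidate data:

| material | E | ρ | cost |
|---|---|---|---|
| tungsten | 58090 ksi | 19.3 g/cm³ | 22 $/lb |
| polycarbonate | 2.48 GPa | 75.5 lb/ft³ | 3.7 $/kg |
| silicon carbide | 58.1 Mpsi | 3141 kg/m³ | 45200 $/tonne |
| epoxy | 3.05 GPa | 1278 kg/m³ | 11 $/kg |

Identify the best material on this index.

epoxy

Screen on constraints: cost ≤ 28 $/kg. Survivors: polycarbonate, epoxy.
In SI units:
  polycarbonate: E = 2.480 GPa, ρ = 1209 kg/m³
  epoxy: E = 3.050 GPa, ρ = 1278 kg/m³
  epoxy: M = 2.39 MN·m/kg
  polycarbonate: M = 2.05 MN·m/kg
Epoxy has the largest M.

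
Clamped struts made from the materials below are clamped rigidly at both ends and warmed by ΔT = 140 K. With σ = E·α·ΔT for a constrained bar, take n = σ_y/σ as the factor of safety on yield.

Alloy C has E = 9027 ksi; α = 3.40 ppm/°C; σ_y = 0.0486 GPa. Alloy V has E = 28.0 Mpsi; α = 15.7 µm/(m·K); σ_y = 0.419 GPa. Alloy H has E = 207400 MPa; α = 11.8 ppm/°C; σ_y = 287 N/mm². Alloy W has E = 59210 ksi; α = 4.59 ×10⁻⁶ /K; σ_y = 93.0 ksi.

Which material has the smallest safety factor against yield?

In consistent units (E in GPa, α in ×10⁻⁶/K, σ_y in MPa):
  alloy C: E = 62.24, α = 3.40, σ_y = 48.60 → σ = 29.6 MPa, n = 1.64
  alloy V: E = 193.1, α = 15.7, σ_y = 419.0 → σ = 424 MPa, n = 0.987
  alloy H: E = 207.4, α = 11.8, σ_y = 287.0 → σ = 343 MPa, n = 0.838
  alloy W: E = 408.2, α = 4.59, σ_y = 641.2 → σ = 262 MPa, n = 2.44
The minimum is alloy H at n = 0.838.

alloy H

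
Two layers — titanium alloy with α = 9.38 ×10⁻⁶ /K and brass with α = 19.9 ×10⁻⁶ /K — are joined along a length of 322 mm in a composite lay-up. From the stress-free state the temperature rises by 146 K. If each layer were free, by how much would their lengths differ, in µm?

495 µm

Δα = |9.38 − 19.9|×10⁻⁶/K = 10.5×10⁻⁶/K.
ΔL_mismatch = Δα·L·ΔT = 10.5×10⁻⁶ × 322.0 mm × 146.0 K = 495 µm.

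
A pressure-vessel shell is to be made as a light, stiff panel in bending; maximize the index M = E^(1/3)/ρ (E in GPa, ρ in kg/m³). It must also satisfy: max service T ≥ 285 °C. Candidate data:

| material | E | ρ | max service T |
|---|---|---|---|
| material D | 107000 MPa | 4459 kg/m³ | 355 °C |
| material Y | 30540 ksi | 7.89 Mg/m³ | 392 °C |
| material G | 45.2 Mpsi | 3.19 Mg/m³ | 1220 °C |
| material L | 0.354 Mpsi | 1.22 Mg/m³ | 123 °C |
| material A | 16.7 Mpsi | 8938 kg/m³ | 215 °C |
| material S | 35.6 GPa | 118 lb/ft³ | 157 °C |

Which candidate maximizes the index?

material G

Screen on constraints: max service T ≥ 285 °C. Survivors: material D, material Y, material G.
Putting every candidate on a common basis:
  material D: E = 107.0 GPa, ρ = 4459 kg/m³
  material Y: E = 210.6 GPa, ρ = 7890 kg/m³
  material G: E = 311.6 GPa, ρ = 3190 kg/m³
  material G: M = 2.13×10⁻³
  material D: M = 1.06×10⁻³
  material Y: M = 0.754×10⁻³
The maximum is for material G.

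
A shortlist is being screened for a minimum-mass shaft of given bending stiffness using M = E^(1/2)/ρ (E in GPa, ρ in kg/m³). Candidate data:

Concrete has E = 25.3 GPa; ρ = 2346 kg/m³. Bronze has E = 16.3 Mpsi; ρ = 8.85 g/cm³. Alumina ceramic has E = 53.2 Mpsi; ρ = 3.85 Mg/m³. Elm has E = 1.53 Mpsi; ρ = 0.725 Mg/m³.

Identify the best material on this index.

alumina ceramic

Normalizing units and computing the index:
  concrete: E = 25.30 GPa, ρ = 2346 kg/m³
  bronze: E = 112.4 GPa, ρ = 8850 kg/m³
  alumina ceramic: E = 366.8 GPa, ρ = 3850 kg/m³
  elm: E = 10.55 GPa, ρ = 725.0 kg/m³
  alumina ceramic: M = 4.97×10⁻³
  elm: M = 4.48×10⁻³
  concrete: M = 2.14×10⁻³
  bronze: M = 1.20×10⁻³
Alumina ceramic ranks first.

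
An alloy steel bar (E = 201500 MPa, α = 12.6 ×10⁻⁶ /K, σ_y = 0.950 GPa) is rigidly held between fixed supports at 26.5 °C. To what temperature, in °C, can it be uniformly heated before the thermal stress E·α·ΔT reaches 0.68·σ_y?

281 °C

E = 201500 MPa = 201.5 GPa.
σ_y = 0.950 GPa = 950.0 MPa.
E·α·ΔT = 646.0 MPa ⇒ ΔT = 646.0 / (201.5×10³ × 12.6×10⁻⁶) = 254.4 K.
T = 26.5 + 254.4 = 280.9 °C.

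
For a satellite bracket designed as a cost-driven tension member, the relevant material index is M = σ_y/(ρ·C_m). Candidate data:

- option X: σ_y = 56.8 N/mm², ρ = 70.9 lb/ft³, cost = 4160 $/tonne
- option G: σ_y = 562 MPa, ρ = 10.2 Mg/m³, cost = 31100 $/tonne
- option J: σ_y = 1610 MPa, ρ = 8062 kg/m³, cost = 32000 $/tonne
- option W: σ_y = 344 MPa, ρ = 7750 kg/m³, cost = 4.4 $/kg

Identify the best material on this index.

In SI units:
  option X: σ_y = 56.80 MPa, ρ = 1136 kg/m³, cost = 4.160 $/kg
  option G: σ_y = 562.0 MPa, ρ = 10200 kg/m³, cost = 31.10 $/kg
  option J: σ_y = 1610 MPa, ρ = 8062 kg/m³, cost = 32.00 $/kg
  option W: σ_y = 344.0 MPa, ρ = 7750 kg/m³, cost = 4.400 $/kg
  option X: M = 12.0 kN·m per $
  option W: M = 10.1 kN·m per $
  option J: M = 6.24 kN·m per $
  option G: M = 1.77 kN·m per $
The maximum is for option X.

option X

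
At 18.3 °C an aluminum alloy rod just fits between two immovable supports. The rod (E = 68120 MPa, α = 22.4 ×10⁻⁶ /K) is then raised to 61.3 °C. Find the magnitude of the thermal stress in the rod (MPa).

E = 68120 MPa = 68.12 GPa.
ΔT = 43.00 K. Constrained thermal stress σ = E·α·ΔT = 68.12×10³ MPa × 22.4×10⁻⁶ × 43.00 = 65.6 MPa (compressive).

65.6 MPa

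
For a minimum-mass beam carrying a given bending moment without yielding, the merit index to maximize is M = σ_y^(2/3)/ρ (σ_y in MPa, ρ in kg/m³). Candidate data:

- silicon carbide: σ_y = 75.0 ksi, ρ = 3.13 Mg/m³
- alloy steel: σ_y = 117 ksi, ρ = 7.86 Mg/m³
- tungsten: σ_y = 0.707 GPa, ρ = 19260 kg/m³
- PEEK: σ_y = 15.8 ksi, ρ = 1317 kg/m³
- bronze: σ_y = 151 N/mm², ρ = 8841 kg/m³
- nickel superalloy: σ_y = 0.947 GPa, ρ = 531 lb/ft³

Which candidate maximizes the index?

In SI units:
  silicon carbide: σ_y = 517.1 MPa, ρ = 3130 kg/m³
  alloy steel: σ_y = 806.7 MPa, ρ = 7860 kg/m³
  tungsten: σ_y = 707.0 MPa, ρ = 19260 kg/m³
  PEEK: σ_y = 108.9 MPa, ρ = 1317 kg/m³
  bronze: σ_y = 151.0 MPa, ρ = 8841 kg/m³
  nickel superalloy: σ_y = 947.0 MPa, ρ = 8506 kg/m³
  silicon carbide: M = 20.6×10⁻³
  PEEK: M = 17.3×10⁻³
  nickel superalloy: M = 11.3×10⁻³
  alloy steel: M = 11.0×10⁻³
  tungsten: M = 4.12×10⁻³
  bronze: M = 3.21×10⁻³
Silicon carbide has the largest M.

silicon carbide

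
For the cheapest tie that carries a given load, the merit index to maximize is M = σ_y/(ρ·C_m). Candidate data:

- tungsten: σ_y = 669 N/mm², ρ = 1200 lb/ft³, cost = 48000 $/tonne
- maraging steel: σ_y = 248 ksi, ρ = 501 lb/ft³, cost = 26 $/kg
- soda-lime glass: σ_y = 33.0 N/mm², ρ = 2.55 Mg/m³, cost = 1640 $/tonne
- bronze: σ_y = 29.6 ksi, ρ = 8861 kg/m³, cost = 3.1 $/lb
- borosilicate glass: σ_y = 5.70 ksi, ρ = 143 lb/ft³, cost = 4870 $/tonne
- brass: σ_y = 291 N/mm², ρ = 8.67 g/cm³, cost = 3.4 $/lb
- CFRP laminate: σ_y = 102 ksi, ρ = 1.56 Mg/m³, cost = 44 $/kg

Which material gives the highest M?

CFRP laminate

Normalizing units and computing the index:
  tungsten: σ_y = 669.0 MPa, ρ = 19220 kg/m³, cost = 48.00 $/kg
  maraging steel: σ_y = 1710 MPa, ρ = 8025 kg/m³, cost = 26.00 $/kg
  soda-lime glass: σ_y = 33.00 MPa, ρ = 2550 kg/m³, cost = 1.640 $/kg
  bronze: σ_y = 204.1 MPa, ρ = 8861 kg/m³, cost = 6.834 $/kg
  borosilicate glass: σ_y = 39.30 MPa, ρ = 2291 kg/m³, cost = 4.870 $/kg
  brass: σ_y = 291.0 MPa, ρ = 8670 kg/m³, cost = 7.496 $/kg
  CFRP laminate: σ_y = 703.3 MPa, ρ = 1560 kg/m³, cost = 44.00 $/kg
  CFRP laminate: M = 10.2 kN·m per $
  maraging steel: M = 8.19 kN·m per $
  soda-lime glass: M = 7.89 kN·m per $
  brass: M = 4.48 kN·m per $
  borosilicate glass: M = 3.52 kN·m per $
  bronze: M = 3.37 kN·m per $
  tungsten: M = 0.725 kN·m per $
CFRP laminate has the largest M.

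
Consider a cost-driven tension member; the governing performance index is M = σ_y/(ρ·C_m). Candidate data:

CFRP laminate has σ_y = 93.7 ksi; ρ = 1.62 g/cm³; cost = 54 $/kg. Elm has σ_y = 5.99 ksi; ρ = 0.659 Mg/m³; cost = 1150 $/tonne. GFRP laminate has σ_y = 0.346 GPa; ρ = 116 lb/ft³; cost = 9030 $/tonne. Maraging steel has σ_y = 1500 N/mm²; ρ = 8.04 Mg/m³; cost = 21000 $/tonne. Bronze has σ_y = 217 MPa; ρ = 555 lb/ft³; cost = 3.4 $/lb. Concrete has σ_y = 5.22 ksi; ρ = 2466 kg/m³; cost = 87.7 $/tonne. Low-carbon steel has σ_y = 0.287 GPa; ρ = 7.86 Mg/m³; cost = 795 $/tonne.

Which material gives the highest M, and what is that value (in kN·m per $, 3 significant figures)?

Convert each candidate to consistent units, then evaluate M:
  CFRP laminate: σ_y = 646.0 MPa, ρ = 1620 kg/m³, cost = 54.00 $/kg
  elm: σ_y = 41.30 MPa, ρ = 659.0 kg/m³, cost = 1.150 $/kg
  GFRP laminate: σ_y = 346.0 MPa, ρ = 1858 kg/m³, cost = 9.030 $/kg
  maraging steel: σ_y = 1500 MPa, ρ = 8040 kg/m³, cost = 21.00 $/kg
  bronze: σ_y = 217.0 MPa, ρ = 8890 kg/m³, cost = 7.496 $/kg
  concrete: σ_y = 35.99 MPa, ρ = 2466 kg/m³, cost = 0.08770 $/kg
  low-carbon steel: σ_y = 287.0 MPa, ρ = 7860 kg/m³, cost = 0.7950 $/kg
  concrete: M = 166 kN·m per $
  elm: M = 54.5 kN·m per $
  low-carbon steel: M = 45.9 kN·m per $
  GFRP laminate: M = 20.6 kN·m per $
  maraging steel: M = 8.88 kN·m per $
  CFRP laminate: M = 7.38 kN·m per $
  bronze: M = 3.26 kN·m per $
Concrete has the largest M.

concrete, M = 166 kN·m per $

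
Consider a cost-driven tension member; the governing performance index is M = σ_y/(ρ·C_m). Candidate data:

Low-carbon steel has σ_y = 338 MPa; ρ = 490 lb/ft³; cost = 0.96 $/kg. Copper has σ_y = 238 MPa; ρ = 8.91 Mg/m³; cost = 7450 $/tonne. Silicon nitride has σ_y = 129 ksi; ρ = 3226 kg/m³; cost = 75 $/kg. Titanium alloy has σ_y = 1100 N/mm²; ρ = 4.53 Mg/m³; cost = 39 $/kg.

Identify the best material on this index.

Normalizing units and computing the index:
  low-carbon steel: σ_y = 338.0 MPa, ρ = 7849 kg/m³, cost = 0.9600 $/kg
  copper: σ_y = 238.0 MPa, ρ = 8910 kg/m³, cost = 7.450 $/kg
  silicon nitride: σ_y = 889.4 MPa, ρ = 3226 kg/m³, cost = 75.00 $/kg
  titanium alloy: σ_y = 1100 MPa, ρ = 4530 kg/m³, cost = 39.00 $/kg
  low-carbon steel: M = 44.9 kN·m per $
  titanium alloy: M = 6.23 kN·m per $
  silicon nitride: M = 3.68 kN·m per $
  copper: M = 3.59 kN·m per $
The maximum is for low-carbon steel.

low-carbon steel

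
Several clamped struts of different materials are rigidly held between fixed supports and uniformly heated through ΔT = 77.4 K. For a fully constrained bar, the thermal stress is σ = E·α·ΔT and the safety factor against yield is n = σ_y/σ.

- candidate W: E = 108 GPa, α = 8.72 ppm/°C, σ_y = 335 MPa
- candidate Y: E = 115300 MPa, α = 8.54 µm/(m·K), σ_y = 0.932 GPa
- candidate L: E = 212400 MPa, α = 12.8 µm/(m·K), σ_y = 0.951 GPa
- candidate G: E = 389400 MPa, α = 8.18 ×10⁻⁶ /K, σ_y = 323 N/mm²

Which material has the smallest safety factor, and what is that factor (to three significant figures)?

candidate G, n = 1.31

Per material, after unit conversion:
  candidate W: E = 108.0, α = 8.72, σ_y = 335.0 → σ = 72.9 MPa, n = 4.60
  candidate Y: E = 115.3, α = 8.54, σ_y = 932.0 → σ = 76.2 MPa, n = 12.2
  candidate L: E = 212.4, α = 12.8, σ_y = 951.0 → σ = 210 MPa, n = 4.52
  candidate G: E = 389.4, α = 8.18, σ_y = 323.0 → σ = 247 MPa, n = 1.31
The minimum is candidate G at n = 1.31.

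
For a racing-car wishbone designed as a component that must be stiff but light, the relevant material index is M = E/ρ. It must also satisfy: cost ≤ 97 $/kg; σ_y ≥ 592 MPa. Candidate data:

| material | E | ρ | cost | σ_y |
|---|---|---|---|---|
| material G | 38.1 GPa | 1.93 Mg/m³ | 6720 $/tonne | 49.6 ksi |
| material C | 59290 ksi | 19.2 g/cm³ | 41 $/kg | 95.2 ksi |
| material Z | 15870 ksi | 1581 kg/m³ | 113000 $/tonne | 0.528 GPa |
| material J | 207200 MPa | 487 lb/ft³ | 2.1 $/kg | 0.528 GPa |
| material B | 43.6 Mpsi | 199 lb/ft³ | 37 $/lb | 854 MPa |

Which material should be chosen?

material B

Screen on constraints: cost ≤ 97 $/kg; σ_y ≥ 592 MPa. Survivors: material C, material B.
In SI units:
  material C: E = 408.8 GPa, ρ = 19200 kg/m³
  material B: E = 300.6 GPa, ρ = 3188 kg/m³
  material B: M = 94.3 MN·m/kg
  material C: M = 21.3 MN·m/kg
Material B ranks first.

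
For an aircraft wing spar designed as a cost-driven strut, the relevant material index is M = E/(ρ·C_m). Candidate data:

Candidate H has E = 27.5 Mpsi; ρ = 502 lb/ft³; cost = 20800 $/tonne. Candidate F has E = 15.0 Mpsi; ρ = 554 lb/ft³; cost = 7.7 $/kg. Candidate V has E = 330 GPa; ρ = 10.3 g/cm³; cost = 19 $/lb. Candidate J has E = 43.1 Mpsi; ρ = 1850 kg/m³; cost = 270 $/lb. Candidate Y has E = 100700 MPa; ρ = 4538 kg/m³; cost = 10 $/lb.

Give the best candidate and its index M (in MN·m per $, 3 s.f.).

candidate F, M = 1.51 MN·m per $

In SI units:
  candidate H: E = 189.6 GPa, ρ = 8041 kg/m³, cost = 20.80 $/kg
  candidate F: E = 103.4 GPa, ρ = 8874 kg/m³, cost = 7.700 $/kg
  candidate V: E = 330.0 GPa, ρ = 10300 kg/m³, cost = 41.89 $/kg
  candidate J: E = 297.2 GPa, ρ = 1850 kg/m³, cost = 595.2 $/kg
  candidate Y: E = 100.7 GPa, ρ = 4538 kg/m³, cost = 22.05 $/kg
  candidate F: M = 1.51 MN·m per $
  candidate H: M = 1.13 MN·m per $
  candidate Y: M = 1.01 MN·m per $
  candidate V: M = 0.765 MN·m per $
  candidate J: M = 0.270 MN·m per $
Candidate F has the largest M.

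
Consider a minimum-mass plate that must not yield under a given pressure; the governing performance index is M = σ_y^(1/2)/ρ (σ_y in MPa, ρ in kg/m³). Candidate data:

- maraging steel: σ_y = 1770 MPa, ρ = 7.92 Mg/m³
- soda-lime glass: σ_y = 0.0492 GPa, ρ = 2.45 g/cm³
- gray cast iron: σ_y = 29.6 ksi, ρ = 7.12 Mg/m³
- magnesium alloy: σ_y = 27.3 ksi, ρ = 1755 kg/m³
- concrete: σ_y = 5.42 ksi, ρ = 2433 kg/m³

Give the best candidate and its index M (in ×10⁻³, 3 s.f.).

magnesium alloy, M = 7.82×10⁻³

After converting to SI:
  maraging steel: σ_y = 1770 MPa, ρ = 7920 kg/m³
  soda-lime glass: σ_y = 49.20 MPa, ρ = 2450 kg/m³
  gray cast iron: σ_y = 204.1 MPa, ρ = 7120 kg/m³
  magnesium alloy: σ_y = 188.2 MPa, ρ = 1755 kg/m³
  concrete: σ_y = 37.37 MPa, ρ = 2433 kg/m³
  magnesium alloy: M = 7.82×10⁻³
  maraging steel: M = 5.31×10⁻³
  soda-lime glass: M = 2.86×10⁻³
  concrete: M = 2.51×10⁻³
  gray cast iron: M = 2.01×10⁻³
The maximum is for magnesium alloy.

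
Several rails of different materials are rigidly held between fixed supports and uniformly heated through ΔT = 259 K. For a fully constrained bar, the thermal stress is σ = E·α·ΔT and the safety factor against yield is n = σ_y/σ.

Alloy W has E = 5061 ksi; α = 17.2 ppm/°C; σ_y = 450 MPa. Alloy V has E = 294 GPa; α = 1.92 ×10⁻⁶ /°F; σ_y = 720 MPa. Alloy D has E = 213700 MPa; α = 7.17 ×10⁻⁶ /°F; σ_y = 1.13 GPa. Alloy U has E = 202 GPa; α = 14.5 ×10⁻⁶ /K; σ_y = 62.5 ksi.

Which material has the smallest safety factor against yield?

alloy U

In consistent units (E in GPa, α in ×10⁻⁶/K, σ_y in MPa):
  alloy W: E = 34.89, α = 17.2, σ_y = 450.0 → σ = 155 MPa, n = 2.89
  alloy V: E = 294.0, α = 3.46, σ_y = 720.0 → σ = 263 MPa, n = 2.74
  alloy D: E = 213.7, α = 12.9, σ_y = 1130 → σ = 714 MPa, n = 1.58
  alloy U: E = 202.0, α = 14.5, σ_y = 430.9 → σ = 759 MPa, n = 0.568
Smallest n: alloy U with n = 0.568.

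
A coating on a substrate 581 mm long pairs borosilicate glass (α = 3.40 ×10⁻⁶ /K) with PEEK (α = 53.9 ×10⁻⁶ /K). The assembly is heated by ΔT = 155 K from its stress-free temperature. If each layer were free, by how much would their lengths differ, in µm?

Δα = |3.40 − 53.9|×10⁻⁶/K = 50.5×10⁻⁶/K.
ΔL_mismatch = Δα·L·ΔT = 50.5×10⁻⁶ × 581.0 mm × 155.0 K = 4550 µm.

4550 µm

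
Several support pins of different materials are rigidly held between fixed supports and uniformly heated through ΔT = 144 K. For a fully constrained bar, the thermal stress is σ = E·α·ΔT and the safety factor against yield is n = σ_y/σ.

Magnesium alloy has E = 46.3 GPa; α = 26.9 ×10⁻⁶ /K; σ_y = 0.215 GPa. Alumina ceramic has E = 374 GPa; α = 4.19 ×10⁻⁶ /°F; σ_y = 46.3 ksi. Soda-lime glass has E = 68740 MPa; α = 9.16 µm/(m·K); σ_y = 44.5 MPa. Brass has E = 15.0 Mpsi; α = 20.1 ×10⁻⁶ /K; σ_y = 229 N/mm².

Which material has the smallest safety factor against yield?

Per material, after unit conversion:
  magnesium alloy: E = 46.30, α = 26.9, σ_y = 215.0 → σ = 179 MPa, n = 1.20
  alumina ceramic: E = 374.0, α = 7.54, σ_y = 319.2 → σ = 406 MPa, n = 0.786
  soda-lime glass: E = 68.74, α = 9.16, σ_y = 44.50 → σ = 90.7 MPa, n = 0.491
  brass: E = 103.4, α = 20.1, σ_y = 229.0 → σ = 299 MPa, n = 0.765
Soda-lime glass has the lowest safety factor, n = 0.491.

soda-lime glass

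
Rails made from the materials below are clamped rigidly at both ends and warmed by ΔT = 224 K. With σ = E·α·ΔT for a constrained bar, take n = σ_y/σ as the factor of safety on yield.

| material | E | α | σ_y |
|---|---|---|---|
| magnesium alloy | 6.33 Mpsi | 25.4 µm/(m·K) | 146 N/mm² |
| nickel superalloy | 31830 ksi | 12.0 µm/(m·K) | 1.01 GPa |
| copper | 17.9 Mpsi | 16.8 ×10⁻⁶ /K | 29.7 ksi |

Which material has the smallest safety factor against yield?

With everything in SI (GPa, ×10⁻⁶/K, MPa):
  magnesium alloy: E = 43.64, α = 25.4, σ_y = 146.0 → σ = 248 MPa, n = 0.588
  nickel superalloy: E = 219.5, α = 12.0, σ_y = 1010 → σ = 590 MPa, n = 1.71
  copper: E = 123.4, α = 16.8, σ_y = 204.8 → σ = 464 MPa, n = 0.441
Copper has the lowest safety factor, n = 0.441.

copper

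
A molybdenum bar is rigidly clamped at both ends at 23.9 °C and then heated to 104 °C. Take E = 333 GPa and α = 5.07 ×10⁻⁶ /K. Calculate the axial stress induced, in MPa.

ΔT = 80.10 K. Constrained thermal stress σ = E·α·ΔT = 333.0×10³ MPa × 5.07×10⁻⁶ × 80.10 = 135 MPa (compressive).

135 MPa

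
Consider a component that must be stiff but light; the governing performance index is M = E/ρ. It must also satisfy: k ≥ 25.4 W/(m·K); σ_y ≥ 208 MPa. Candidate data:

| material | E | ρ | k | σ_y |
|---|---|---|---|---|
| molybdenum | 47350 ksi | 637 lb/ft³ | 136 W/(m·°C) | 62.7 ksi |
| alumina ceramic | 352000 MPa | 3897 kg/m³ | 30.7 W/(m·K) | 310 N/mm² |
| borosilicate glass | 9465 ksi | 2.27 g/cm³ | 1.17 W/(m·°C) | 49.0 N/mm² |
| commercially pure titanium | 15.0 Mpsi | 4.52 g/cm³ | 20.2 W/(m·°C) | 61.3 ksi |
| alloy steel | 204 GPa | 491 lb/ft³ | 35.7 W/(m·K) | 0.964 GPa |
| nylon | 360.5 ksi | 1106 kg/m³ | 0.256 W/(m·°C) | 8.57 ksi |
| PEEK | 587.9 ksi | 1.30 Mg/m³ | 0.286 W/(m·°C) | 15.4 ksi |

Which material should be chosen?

alumina ceramic

Screen on constraints: k ≥ 25.4 W/(m·K); σ_y ≥ 208 MPa. Survivors: molybdenum, alumina ceramic, alloy steel.
Convert each candidate to consistent units, then evaluate M:
  molybdenum: E = 326.5 GPa, ρ = 10200 kg/m³
  alumina ceramic: E = 352.0 GPa, ρ = 3897 kg/m³
  alloy steel: E = 204.0 GPa, ρ = 7865 kg/m³
  alumina ceramic: M = 90.3 MN·m/kg
  molybdenum: M = 32.0 MN·m/kg
  alloy steel: M = 25.9 MN·m/kg
Highest index: alumina ceramic.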